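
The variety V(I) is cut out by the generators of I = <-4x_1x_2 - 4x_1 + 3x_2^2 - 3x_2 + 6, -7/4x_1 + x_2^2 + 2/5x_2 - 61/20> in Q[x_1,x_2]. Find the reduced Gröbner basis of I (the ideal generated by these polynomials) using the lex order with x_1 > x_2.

G = {x_1 - 4/7x_2^2 - 8/35x_2 + 61/35, x_2^3 + 7/80x_2^2 - 107/80x_2 - 227/40}

f_1 = -4x_1x_2 - 4x_1 + 3x_2^2 - 3x_2 + 6, LT = x_1x_2.
f_2 = -7/4x_1 + x_2^2 + 2/5x_2 - 61/20, LT = x_1.

S(f_1,f_2): lcm = x_1x_2. S = x_1 + 4/7x_2^3 - 73/140x_2^2 - 139/140x_2 - 3/2.
  leading term x_1: subtract (-4/7)·f_2 from x_1 + 4/7x_2^3 - 73/140x_2^2 - 139/140x_2 - 3/2 → 4/7x_2^3 + 1/20x_2^2 - 107/140x_2 - 227/70
  leading term x_2^3: no divisor's leading term divides it; move 4/7x_2^3 to the remainder.
  leading term x_2^2: no divisor's leading term divides it; move 1/20x_2^2 to the remainder.
  leading term x_2: no divisor's leading term divides it; move -107/140x_2 to the remainder.
  leading term 1: no divisor's leading term divides it; move -227/70 to the remainder.
  remainder 4/7x_2^3 + 1/20x_2^2 - 107/140x_2 - 227/70 ≠ 0; add g_3 = 4/7x_2^3 + 1/20x_2^2 - 107/140x_2 - 227/70 to the basis.

The other S-polynomials (S(f_1,g_3), S(f_2,g_3)) all reduce to 0 modulo the current basis, so we have a Gröbner basis.
Inter-reduce: drop elements whose leading term is divisible by another's, tail-reduce, and make monic.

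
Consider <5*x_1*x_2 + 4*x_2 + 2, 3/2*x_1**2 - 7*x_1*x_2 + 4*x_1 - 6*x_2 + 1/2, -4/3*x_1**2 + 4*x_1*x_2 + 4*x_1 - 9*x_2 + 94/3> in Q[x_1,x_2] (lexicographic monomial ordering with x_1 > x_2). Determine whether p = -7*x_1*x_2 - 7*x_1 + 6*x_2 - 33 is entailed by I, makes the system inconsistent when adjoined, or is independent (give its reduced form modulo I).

-7*x_1*x_2 - 7*x_1 + 6*x_2 - 33 lies in I (it reduces to 0).

First compute the reduced Gröbner basis of I by Buchberger's algorithm.
f_1 = 5*x_1*x_2 + 4*x_2 + 2, LT = x_1*x_2.
f_2 = 3/2*x_1**2 - 7*x_1*x_2 + 4*x_1 - 6*x_2 + 1/2, LT = x_1**2.
f_3 = -4/3*x_1**2 + 4*x_1*x_2 + 4*x_1 - 9*x_2 + 94/3, LT = x_1**2.

S(f_1,f_2): lcm = x_1**2*x_2. S = 14/3*x_1*x_2**2 - 28/15*x_1*x_2 + 2/5*x_1 + 4*x_2**2 - 1/3*x_2.
  reduce S modulo (f_1, f_2, f_3):
  remainder 2/5*x_1 + 4/15*x_2**2 - 53/75*x_2 + 56/75 ≠ 0; add h_4 = 2/5*x_1 + 4/15*x_2**2 - 53/75*x_2 + 56/75 to the basis.

S(f_1,f_3): lcm = x_1**2*x_2. S = 3*x_1*x_2**2 + 19/5*x_1*x_2 + 2/5*x_1 - 27/4*x_2**2 + 47/2*x_2.
  reduce S modulo (f_1, f_2, f_3, h_4):
  remainder -113/12*x_2**2 + 599/30*x_2 - 34/15 ≠ 0; add h_5 = -113/12*x_2**2 + 599/30*x_2 - 34/15 to the basis.

S(f_2,f_3): lcm = x_1**2. S = -5/3*x_1*x_2 + 17/3*x_1 - 43/4*x_2 + 143/6.
  reduce S modulo (f_1, f_2, f_3, h_4, h_5):
  remainder -50279/6780*x_2 + 50279/3390 ≠ 0; add h_6 = -50279/6780*x_2 + 50279/3390 to the basis.

The other S-polynomials (S(f_1,h_4), S(f_2,h_4), S(f_3,h_4), S(f_1,h_5), S(f_2,h_5), S(f_3,h_5), S(h_4,h_5), S(f_1,h_6), S(f_2,h_6), S(f_3,h_6), S(h_4,h_6), S(h_5,h_6)) all reduce to 0 modulo the current basis, so we have a Gröbner basis.
Inter-reduce: drop elements whose leading term is divisible by another's, tail-reduce, and make monic.
Reduced Gröbner basis: {x_1 + 1, x_2 - 2}.
Label its elements g_1 = x_1 + 1, g_2 = x_2 - 2.

Reduce p = -7*x_1*x_2 - 7*x_1 + 6*x_2 - 33 modulo G:
  leading term x_1*x_2: subtract (-7*x_2)·g_1 from -7*x_1*x_2 - 7*x_1 + 6*x_2 - 33 → -7*x_1 + 13*x_2 - 33
  leading term x_1: subtract (-7)·g_1 from -7*x_1 + 13*x_2 - 33 → 13*x_2 - 26
  leading term x_2: subtract (13)·g_2 from 13*x_2 - 26 → 0
  normal form = 0.
Since the normal form is 0, p ∈ I.

The remainder on division by a Gröbner basis is unique — it is the normal form.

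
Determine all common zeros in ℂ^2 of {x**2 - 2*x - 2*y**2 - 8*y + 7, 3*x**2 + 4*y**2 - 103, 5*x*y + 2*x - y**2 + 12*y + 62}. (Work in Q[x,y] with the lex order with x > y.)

Compute a lex Gröbner basis by Buchberger's algorithm.
f_1 = x**2 - 2*x - 2*y**2 - 8*y + 7, LT = x**2.
f_2 = 3*x**2 + 4*y**2 - 103, LT = x**2.
f_3 = 5*x*y + 2*x - y**2 + 12*y + 62, LT = x*y.

S(f_1,f_2): lcm = x**2. S = -2*x - 10/3*y**2 - 8*y + 124/3.
  leading term x: no divisor's leading term divides it; move -2*x to the remainder.
  leading term y**2: no divisor's leading term divides it; move -10/3*y**2 to the remainder.
  leading term y: no divisor's leading term divides it; move -8*y to the remainder.
  leading term 1: no divisor's leading term divides it; move 124/3 to the remainder.
  remainder -2*x - 10/3*y**2 - 8*y + 124/3 ≠ 0; add h_4 = -2*x - 10/3*y**2 - 8*y + 124/3 to the basis.

S(f_1,f_3): lcm = x**2*y. S = -2/5*x**2 + 1/5*x*y**2 - 22/5*x*y - 62/5*x - 2*y**3 - 8*y**2 + 7*y.
  leading term x**2: subtract (-2/5)·f_1 from -2/5*x**2 + 1/5*x*y**2 - 22/5*x*y - 62/5*x - 2*y**3 - 8*y**2 + 7*y → 1/5*x*y**2 - 22/5*x*y - 66/5*x - 2*y**3 - 44/5*y**2 + 19/5*y + 14/5
  leading term x*y**2: subtract (1/25*y)·f_3 from 1/5*x*y**2 - 22/5*x*y - 66/5*x - 2*y**3 - 44/5*y**2 + 19/5*y + 14/5 → -112/25*x*y - 66/5*x - 49/25*y**3 - 232/25*y**2 + 33/25*y + 14/5
  leading term x*y: subtract (-112/125)·f_3 from -112/25*x*y - 66/5*x - 49/25*y**3 - 232/25*y**2 + 33/25*y + 14/5 → -1426/125*x - 49/25*y**3 - 1272/125*y**2 + 1509/125*y + 7294/125
  leading term x: subtract (713/125)·h_4 from -1426/125*x - 49/25*y**3 - 1272/125*y**2 + 1509/125*y + 7294/125 → -49/25*y**3 + 3314/375*y**2 + 7213/125*y - 13306/75
  leading term y**3: no divisor's leading term divides it; move -49/25*y**3 to the remainder.
  leading term y**2: no divisor's leading term divides it; move 3314/375*y**2 to the remainder.
  leading term y: no divisor's leading term divides it; move 7213/125*y to the remainder.
  leading term 1: no divisor's leading term divides it; move -13306/75 to the remainder.
  remainder -49/25*y**3 + 3314/375*y**2 + 7213/125*y - 13306/75 ≠ 0; add h_5 = -49/25*y**3 + 3314/375*y**2 + 7213/125*y - 13306/75 to the basis.

S(f_2,f_3): lcm = x**2*y. S = -2/5*x**2 + 1/5*x*y**2 - 12/5*x*y - 62/5*x + 4/3*y**3 - 103/3*y.
  leading term x**2: subtract (-2/5)·f_1 from -2/5*x**2 + 1/5*x*y**2 - 12/5*x*y - 62/5*x + 4/3*y**3 - 103/3*y → 1/5*x*y**2 - 12/5*x*y - 66/5*x + 4/3*y**3 - 4/5*y**2 - 563/15*y + 14/5
  leading term x*y**2: subtract (1/25*y)·f_3 from 1/5*x*y**2 - 12/5*x*y - 66/5*x + 4/3*y**3 - 4/5*y**2 - 563/15*y + 14/5 → -62/25*x*y - 66/5*x + 103/75*y**3 - 32/25*y**2 - 3001/75*y + 14/5
  leading term x*y: subtract (-62/125)·f_3 from -62/25*x*y - 66/5*x + 103/75*y**3 - 32/25*y**2 - 3001/75*y + 14/5 → -1526/125*x + 103/75*y**3 - 222/125*y**2 - 12773/375*y + 4194/125
  leading term x: subtract (763/125)·h_4 from -1526/125*x + 103/75*y**3 - 222/125*y**2 - 12773/375*y + 4194/125 → 103/75*y**3 + 6964/375*y**2 + 5539/375*y - 16406/75
  leading term y**3: subtract (-103/147)·h_5 from 103/75*y**3 + 6964/375*y**2 + 5539/375*y - 16406/75 → 54602/2205*y**2 + 40574/735*y - 151288/441
  leading term y**2: no divisor's leading term divides it; move 54602/2205*y**2 to the remainder.
  leading term y: no divisor's leading term divides it; move 40574/735*y to the remainder.
  leading term 1: no divisor's leading term divides it; move -151288/441 to the remainder.
  remainder 54602/2205*y**2 + 40574/735*y - 151288/441 ≠ 0; add h_6 = 54602/2205*y**2 + 40574/735*y - 151288/441 to the basis.

S(f_1,h_4): lcm = x**2. S = -5/3*x*y**2 - 4*x*y + 56/3*x - 2*y**2 - 8*y + 7.
  leading term x*y**2: subtract (-1/3*y)·f_3 from -5/3*x*y**2 - 4*x*y + 56/3*x - 2*y**2 - 8*y + 7 → -10/3*x*y + 56/3*x - 1/3*y**3 + 2*y**2 + 38/3*y + 7
  leading term x*y: subtract (-2/3)·f_3 from -10/3*x*y + 56/3*x - 1/3*y**3 + 2*y**2 + 38/3*y + 7 → 20*x - 1/3*y**3 + 4/3*y**2 + 62/3*y + 145/3
  leading term x: subtract (-10)·h_4 from 20*x - 1/3*y**3 + 4/3*y**2 + 62/3*y + 145/3 → -1/3*y**3 - 32*y**2 - 178/3*y + 1385/3
  leading term y**3: subtract (25/147)·h_5 from -1/3*y**3 - 32*y**2 - 178/3*y + 1385/3 → -73874/2205*y**2 - 16941/245*y + 216901/441
  leading term y**2: subtract (-36937/27301)·h_6 from -73874/2205*y**2 - 16941/245*y + 216901/441 → 453727/81903*y + 2268635/81903
  leading term y: no divisor's leading term divides it; move 453727/81903*y to the remainder.
  leading term 1: no divisor's leading term divides it; move 2268635/81903 to the remainder.
  remainder 453727/81903*y + 2268635/81903 ≠ 0; add h_7 = 453727/81903*y + 2268635/81903 to the basis.

The other S-polynomials (S(f_2,h_4), S(f_3,h_4), S(f_1,h_5), S(f_2,h_5), S(f_3,h_5), S(h_4,h_5), S(f_1,h_6), S(f_2,h_6), S(f_3,h_6), S(h_4,h_6), S(h_5,h_6), S(f_1,h_7), S(f_2,h_7), S(f_3,h_7), S(h_4,h_7), S(h_5,h_7), S(h_6,h_7)) all reduce to 0 modulo the current basis, so we have a Gröbner basis.
Inter-reduce: drop elements whose leading term is divisible by another's, tail-reduce, and make monic.
Reduced Gröbner basis: {x + 1, y + 5}.

Elimination: the polynomial y + 5 lies in the elimination ideal for y, so y ∈ {-5}. For each such y, the remaining basis elements (now univariate) give the rest of the solution.
  y = -5: the earlier basis element becomes x + 1 = 0, giving x = -1 — point (-1, -5).
Zero-dimensionality of the ideal guarantees finitely many solutions over ℂ.

{(-1, -5)}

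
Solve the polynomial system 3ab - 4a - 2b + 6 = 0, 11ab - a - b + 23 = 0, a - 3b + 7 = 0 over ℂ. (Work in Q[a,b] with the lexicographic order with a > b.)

Compute a lex Gröbner basis by Buchberger's algorithm.
f_1 = 3ab - 4a - 2b + 6, LT = ab.
f_2 = 11ab - a - b + 23, LT = ab.
f_3 = a - 3b + 7, LT = a.

S(f_1,f_2): lcm = ab. S = -\tfrac{41}{33}a - \tfrac{19}{33}b - \tfrac{1}{11}.
  reduce S modulo (f_1, f_2, f_3):
  remainder -\tfrac{142}{33}b + \tfrac{284}{33} ≠ 0; add h_4 = -\tfrac{142}{33}b + \tfrac{284}{33} to the basis.

The other S-polynomials (S(f_1,f_3), S(f_2,f_3), S(f_1,h_4), S(f_2,h_4), S(f_3,h_4)) all reduce to 0 modulo the current basis, so we have a Gröbner basis.
Inter-reduce: drop elements whose leading term is divisible by another's, tail-reduce, and make monic.
Reduced Gröbner basis: {a + 1, b - 2}.

Since the basis is lex-ordered, b - 2 is univariate in b. Its roots are {2}. Back-substituting each root into the other basis elements fixes the other coordinates.
  b = 2: the earlier basis element becomes a + 1 = 0, giving a = -1 — point (-1, 2).

{(-1, 2)}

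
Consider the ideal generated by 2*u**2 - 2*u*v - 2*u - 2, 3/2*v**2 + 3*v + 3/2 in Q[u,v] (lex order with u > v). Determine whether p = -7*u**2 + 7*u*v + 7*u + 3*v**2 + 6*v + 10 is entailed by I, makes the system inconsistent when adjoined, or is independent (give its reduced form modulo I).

First compute the reduced Gröbner basis of I by Buchberger's algorithm.
f_1 = 2*u**2 - 2*u*v - 2*u - 2, LT = u**2.
f_2 = 3/2*v**2 + 3*v + 3/2, LT = v**2.

The S-polynomials (S(f_1,f_2)) all reduce to 0 modulo the current basis, so we have a Gröbner basis.
Inter-reduce: drop elements whose leading term is divisible by another's, tail-reduce, and make monic.
Reduced Gröbner basis: {u**2 - u*v - u - 1, v**2 + 2*v + 1}.
Label its elements g_1 = u**2 - u*v - u - 1, g_2 = v**2 + 2*v + 1.

Reduce p = -7*u**2 + 7*u*v + 7*u + 3*v**2 + 6*v + 10 modulo G:
  leading term u**2: subtract (-7)·g_1 from -7*u**2 + 7*u*v + 7*u + 3*v**2 + 6*v + 10 → 3*v**2 + 6*v + 3
  leading term v**2: subtract (3)·g_2 from 3*v**2 + 6*v + 3 → 0
  normal form = 0.
Since the normal form is 0, p ∈ I.

-7*u**2 + 7*u*v + 7*u + 3*v**2 + 6*v + 10 lies in I (it reduces to 0).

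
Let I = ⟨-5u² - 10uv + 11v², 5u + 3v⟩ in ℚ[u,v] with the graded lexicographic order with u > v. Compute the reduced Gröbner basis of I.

G = {v², u + ⅗v}

f_1 = -5u² - 10uv + 11v², LT = u².
f_2 = 5u + 3v, LT = u.

S(f_1,f_2): lcm = u². S = 7/5uv - 11/5v².
  reduce S modulo (f_1, f_2):
  remainder -76/25v² ≠ 0; add g_3 = -76/25v² to the basis.

The other S-polynomials (S(f_1,g_3), S(f_2,g_3)) all reduce to 0 modulo the current basis, so we have a Gröbner basis.
Inter-reduce: drop elements whose leading term is divisible by another's, tail-reduce, and make monic.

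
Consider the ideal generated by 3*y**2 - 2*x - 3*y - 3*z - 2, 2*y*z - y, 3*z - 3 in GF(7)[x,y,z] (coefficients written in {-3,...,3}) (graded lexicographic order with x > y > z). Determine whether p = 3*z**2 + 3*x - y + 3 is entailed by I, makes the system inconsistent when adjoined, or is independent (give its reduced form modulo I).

First compute the reduced Gröbner basis of I by Buchberger's algorithm.
f_1 = 3*y**2 - 2*x - 3*y - 3*z - 2, LT = y**2.
f_2 = 2*y*z - y, LT = y*z.
f_3 = 3*z - 3, LT = z.

S(f_1,f_2): lcm = y**2*z. S = -3*x*z - 3*y**2 - y*z - z**2 - 3*z.
  leading term x*z: subtract (-x)·f_3 from -3*x*z - 3*y**2 - y*z - z**2 - 3*z → -3*y**2 - y*z - z**2 - 3*x - 3*z
  leading term y**2: subtract (-1)·f_1 from -3*y**2 - y*z - z**2 - 3*x - 3*z → -y*z - z**2 + 2*x - 3*y + z - 2
  leading term y*z: subtract (3)·f_2 from -y*z - z**2 + 2*x - 3*y + z - 2 → -z**2 + 2*x + z - 2
  leading term z**2: subtract (2*z)·f_3 from -z**2 + 2*x + z - 2 → 2*x - 2
  leading term x: no divisor's leading term divides it; move 2*x to the remainder.
  leading term 1: no divisor's leading term divides it; move -2 to the remainder.
  remainder 2*x - 2 ≠ 0; add h_4 = 2*x - 2 to the basis.

S(f_1,f_3): leading monomials are coprime, so the S-polynomial reduces to 0 (Buchberger's first criterion).
S(f_2,f_3): lcm = y*z. S = -3*y.
  leading term y: no divisor's leading term divides it; move -3*y to the remainder.
  remainder -3*y ≠ 0; add h_5 = -3*y to the basis.

S(f_1,h_4): leading monomials are coprime, so the S-polynomial reduces to 0 (Buchberger's first criterion).
S(f_2,h_4): leading monomials are coprime, so the S-polynomial reduces to 0 (Buchberger's first criterion).
S(f_3,h_4): leading monomials are coprime, so the S-polynomial reduces to 0 (Buchberger's first criterion).
S(f_1,h_5): lcm = y**2. S = -3*x - y - z - 3.
  leading term x: subtract (2)·h_4 from -3*x - y - z - 3 → -y - z + 1
  leading term y: subtract (-2)·h_5 from -y - z + 1 → -z + 1
  leading term z: subtract (2)·f_3 from -z + 1 → 0
  remainder 0.

S(f_2,h_5): lcm = y*z. S = 3*y.
  leading term y: subtract (-1)·h_5 from 3*y → 0
  remainder 0.

S(f_3,h_5): leading monomials are coprime, so the S-polynomial reduces to 0 (Buchberger's first criterion).
S(h_4,h_5): leading monomials are coprime, so the S-polynomial reduces to 0 (Buchberger's first criterion).
Every S-polynomial of the final basis reduces to 0, so we have a Gröbner basis.
Inter-reduce: drop elements whose leading term is divisible by another's, tail-reduce, and make monic.
Reduced Gröbner basis: {x - 1, y, z - 1}.
Label its elements g_1 = x - 1, g_2 = y, g_3 = z - 1.

Reduce p = 3*z**2 + 3*x - y + 3 modulo G:
  leading term z**2: subtract (3*z)·g_3 from 3*z**2 + 3*x - y + 3 → 3*x - y + 3*z + 3
  leading term x: subtract (3)·g_1 from 3*x - y + 3*z + 3 → -y + 3*z - 1
  leading term y: subtract (-1)·g_2 from -y + 3*z - 1 → 3*z - 1
  leading term z: subtract (3)·g_3 from 3*z - 1 → 2
  leading term 1: no divisor's leading term divides it; move 2 to the remainder.
  normal form = 2.
The normal form is nonzero, so p ∉ I. Since p minus its normal form lies in I, I + (p) = I + (r) where r = 2; decide whether this ideal is the whole ring.
Here r = 2 is a nonzero constant, hence a unit: 1 ∈ I + (p), the Gröbner basis of I + (p) is {1}, and the enlarged system has no common solution — adjoining p is inconsistent.

The remainder on division by a Gröbner basis is unique — it is the normal form.

Adjoining 3*z**2 + 3*x - y + 3 makes the ideal the whole ring: the system is inconsistent.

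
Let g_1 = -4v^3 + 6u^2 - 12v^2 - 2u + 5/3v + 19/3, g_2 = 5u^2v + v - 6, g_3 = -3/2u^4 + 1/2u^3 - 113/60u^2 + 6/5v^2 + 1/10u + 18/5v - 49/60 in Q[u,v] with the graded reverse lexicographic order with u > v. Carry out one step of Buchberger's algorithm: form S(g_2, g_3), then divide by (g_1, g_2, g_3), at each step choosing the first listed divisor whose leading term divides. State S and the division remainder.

S(g_2, g_3) = 1/3u^3v - 19/18u^2v + 4/5v^3 - 6/5u^2 + 1/15uv + 12/5v^2 - 49/90v; remainder on division = 0.

lcm(LM(g_2), LM(g_3)) = u^4v.
S = (lcm/LT(g_2))·g_2 − (lcm/LT(g_3))·g_3 = 1/3u^3v - 19/18u^2v + 4/5v^3 - 6/5u^2 + 1/15uv + 12/5v^2 - 49/90v.
Reduce S modulo (g_1, g_2, g_3) in that order:
  leading term u^3v: subtract (1/15u)·g_2 from 1/3u^3v - 19/18u^2v + 4/5v^3 - 6/5u^2 + 1/15uv + 12/5v^2 - 49/90v → -19/18u^2v + 4/5v^3 - 6/5u^2 + 12/5v^2 + 2/5u - 49/90v
  leading term u^2v: subtract (-19/90)·g_2 from -19/18u^2v + 4/5v^3 - 6/5u^2 + 12/5v^2 + 2/5u - 49/90v → 4/5v^3 - 6/5u^2 + 12/5v^2 + 2/5u - 1/3v - 19/15
  leading term v^3: subtract (-1/5)·g_1 from 4/5v^3 - 6/5u^2 + 12/5v^2 + 2/5u - 1/3v - 19/15 → 0
The remainder is 0, so this S-polynomial contributes no new basis element.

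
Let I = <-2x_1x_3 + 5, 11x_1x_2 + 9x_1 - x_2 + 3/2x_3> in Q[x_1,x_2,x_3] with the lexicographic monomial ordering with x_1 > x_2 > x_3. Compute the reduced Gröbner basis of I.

f_1 = -2x_1x_3 + 5, LT = x_1x_3.
f_2 = 11x_1x_2 + 9x_1 - x_2 + 3/2x_3, LT = x_1x_2.

S(f_1,f_2): lcm = x_1x_2x_3. S = -9/11x_1x_3 + 1/11x_2x_3 - 5/2x_2 - 3/22x_3^2.
  leading term x_1x_3: subtract (9/22)·f_1 from -9/11x_1x_3 + 1/11x_2x_3 - 5/2x_2 - 3/22x_3^2 → 1/11x_2x_3 - 5/2x_2 - 3/22x_3^2 - 45/22
  leading term x_2x_3: no divisor's leading term divides it; move 1/11x_2x_3 to the remainder.
  leading term x_2: no divisor's leading term divides it; move -5/2x_2 to the remainder.
  leading term x_3^2: no divisor's leading term divides it; move -3/22x_3^2 to the remainder.
  leading term 1: no divisor's leading term divides it; move -45/22 to the remainder.
  remainder 1/11x_2x_3 - 5/2x_2 - 3/22x_3^2 - 45/22 ≠ 0; add g_3 = 1/11x_2x_3 - 5/2x_2 - 3/22x_3^2 - 45/22 to the basis.

The other S-polynomials (S(f_1,g_3), S(f_2,g_3)) all reduce to 0 modulo the current basis, so we have a Gröbner basis.

G = {x_1x_2 + 9/11x_1 - 1/11x_2 + 3/22x_3, x_1x_3 - 5/2, x_2x_3 - 55/2x_2 - 3/2x_3^2 - 45/2}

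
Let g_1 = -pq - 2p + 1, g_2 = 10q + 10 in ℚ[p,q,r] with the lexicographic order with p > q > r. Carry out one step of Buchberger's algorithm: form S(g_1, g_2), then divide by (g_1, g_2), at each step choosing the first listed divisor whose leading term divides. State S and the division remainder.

lcm(LM(g_1), LM(g_2)) = pq.
S = (lcm/LT(g_1))·g_1 − (lcm/LT(g_2))·g_2 = p - 1.
Reduce S modulo (g_1, g_2) in that order:
  leading term p: no divisor's leading term divides it; move p to the remainder.
  leading term 1: no divisor's leading term divides it; move -1 to the remainder.
The remainder p - 1 is nonzero, so it would be added as the next basis element.
This is the inner loop of Buchberger's algorithm — each nonzero remainder becomes a new basis element.

S(g_1, g_2) = p - 1; remainder on division = p - 1.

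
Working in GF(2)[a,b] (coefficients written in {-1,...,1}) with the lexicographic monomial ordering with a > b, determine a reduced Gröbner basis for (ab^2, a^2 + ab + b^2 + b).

f_1 = ab^2, LT = ab^2.
f_2 = a^2 + ab + b^2 + b, LT = a^2.

S(f_1,f_2): lcm = a^2b^2. S = ab^3 + b^4 + b^3.
  reduce S modulo (f_1, f_2):
  remainder b^4 + b^3 ≠ 0; add g_3 = b^4 + b^3 to the basis.

The other S-polynomials (S(f_1,g_3), S(f_2,g_3)) all reduce to 0 modulo the current basis, so we have a Gröbner basis.

G = {a^2 + ab + b^2 + b, ab^2, b^4 + b^3}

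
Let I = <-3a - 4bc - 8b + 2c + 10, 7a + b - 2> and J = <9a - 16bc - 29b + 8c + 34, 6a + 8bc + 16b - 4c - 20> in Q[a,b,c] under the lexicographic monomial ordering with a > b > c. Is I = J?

Equality of ideals is decidable: compute both reduced Gröbner bases (unique for the ordering) and check whether they agree.
Buchberger on the first generating set:
f_1 = -3a - 4bc - 8b + 2c + 10, LT = a.
f_2 = 7a + b - 2, LT = a.

S(f_1,f_2): lcm = a. S = 4/3bc + 53/21b - 2/3c - 64/21.
  reduce S modulo (f_1, f_2):
  remainder 4/3bc + 53/21b - 2/3c - 64/21 ≠ 0; add g_3 = 4/3bc + 53/21b - 2/3c - 64/21 to the basis.

The other S-polynomials (S(f_1,g_3), S(f_2,g_3)) all reduce to 0 modulo the current basis, so we have a Gröbner basis.
Inter-reduce: drop elements whose leading term is divisible by another's, tail-reduce, and make monic.
Reduced Gröbner basis: {a + 1/7b - 2/7, bc + 53/28b - 1/2c - 16/7}.

Buchberger on the second generating set:
h_1 = 9a - 16bc - 29b + 8c + 34, LT = a.
h_2 = 6a + 8bc + 16b - 4c - 20, LT = a.

S(h_1,h_2): lcm = a. S = -28/9bc - 53/9b + 14/9c + 64/9.
  reduce S modulo (h_1, h_2):
  remainder -28/9bc - 53/9b + 14/9c + 64/9 ≠ 0; add k_3 = -28/9bc - 53/9b + 14/9c + 64/9 to the basis.

The other S-polynomials (S(h_1,k_3), S(h_2,k_3)) all reduce to 0 modulo the current basis, so we have a Gröbner basis.
Inter-reduce: drop elements whose leading term is divisible by another's, tail-reduce, and make monic.
Reduced Gröbner basis: {a + 1/7b - 2/7, bc + 53/28b - 1/2c - 16/7}.

The two bases agree; hence the ideals are identical.
The choice of monomial ordering does not affect the verdict — as long as both bases are computed under the same ordering, their equality decides ideal equality.

Yes, the ideals are equal.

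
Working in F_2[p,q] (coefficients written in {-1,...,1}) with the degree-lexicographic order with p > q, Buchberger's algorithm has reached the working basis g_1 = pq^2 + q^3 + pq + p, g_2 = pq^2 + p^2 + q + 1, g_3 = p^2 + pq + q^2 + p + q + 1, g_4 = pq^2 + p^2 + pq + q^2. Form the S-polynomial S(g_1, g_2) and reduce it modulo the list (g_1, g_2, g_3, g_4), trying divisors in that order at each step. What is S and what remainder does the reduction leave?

lcm(LM(g_1), LM(g_2)) = pq^2.
S = (lcm/LT(g_1))·g_1 − (lcm/LT(g_2))·g_2 = q^3 + p^2 + pq + p + q + 1.
Reduce S modulo (g_1, g_2, g_3, g_4) in that order:
  leading term q^3: no divisor's leading term divides it; move q^3 to the remainder.
  leading term p^2: subtract (1)·g_3 from p^2 + pq + p + q + 1 → q^2
  leading term q^2: no divisor's leading term divides it; move q^2 to the remainder.
The remainder q^3 + q^2 is nonzero, so it would be added as the next basis element.
This is the inner loop of Buchberger's algorithm — each nonzero remainder becomes a new basis element.

S(g_1, g_2) = q^3 + p^2 + pq + p + q + 1; remainder on division = q^3 + q^2.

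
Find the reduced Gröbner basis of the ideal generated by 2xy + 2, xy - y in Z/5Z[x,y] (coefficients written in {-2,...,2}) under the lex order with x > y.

G = {x - 1, y + 1}

This is the nonlinear analogue of row-reducing a linear system.

f_1 = 2xy + 2, LT = xy.
f_2 = xy - y, LT = xy.

S(f_1,f_2): lcm = xy. S = y + 1.
  reduce S modulo (f_1, f_2):
  remainder y + 1 ≠ 0; add g_3 = y + 1 to the basis.

S(f_1,g_3): lcm = xy. S = -x + 1.
  reduce S modulo (f_1, f_2, g_3):
  remainder -x + 1 ≠ 0; add g_4 = -x + 1 to the basis.

The other S-polynomials (S(f_2,g_3), S(f_1,g_4), S(f_2,g_4), S(g_3,g_4)) all reduce to 0 modulo the current basis, so we have a Gröbner basis.
Inter-reduce: drop elements whose leading term is divisible by another's, tail-reduce, and make monic.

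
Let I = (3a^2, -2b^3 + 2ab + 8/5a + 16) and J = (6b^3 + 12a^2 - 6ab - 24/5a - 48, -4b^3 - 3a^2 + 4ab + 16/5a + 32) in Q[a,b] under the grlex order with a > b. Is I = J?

Yes, the ideals are equal.

Two ideals are equal iff their reduced Gröbner bases coincide (the reduced basis is unique for a fixed ordering).
Buchberger on the first generating set:
f_1 = 3a^2, LT = a^2.
f_2 = -2b^3 + 2ab + 8/5a + 16, LT = b^3.

S(f_1,f_2): leading monomials are coprime, so the S-polynomial reduces to 0 (Buchberger's first criterion).
Every S-polynomial of the final basis reduces to 0, so we have a Gröbner basis.
Inter-reduce: drop elements whose leading term is divisible by another's, tail-reduce, and make monic.
Reduced Gröbner basis: {b^3 - ab - 4/5a - 8, a^2}.

Buchberger on the second generating set:
h_1 = 6b^3 + 12a^2 - 6ab - 24/5a - 48, LT = b^3.
h_2 = -4b^3 - 3a^2 + 4ab + 16/5a + 32, LT = b^3.

S(h_1,h_2): lcm = b^3. S = 5/4a^2.
  leading term a^2: no divisor's leading term divides it; move 5/4a^2 to the remainder.
  remainder 5/4a^2 ≠ 0; add k_3 = 5/4a^2 to the basis.

S(h_1,k_3): leading monomials are coprime, so the S-polynomial reduces to 0 (Buchberger's first criterion).
S(h_2,k_3): leading monomials are coprime, so the S-polynomial reduces to 0 (Buchberger's first criterion).
Every S-polynomial of the final basis reduces to 0, so we have a Gröbner basis.
Inter-reduce: drop elements whose leading term is divisible by another's, tail-reduce, and make monic.
Reduced Gröbner basis: {b^3 - ab - 4/5a - 8, a^2}.

The two bases agree; hence the ideals are identical.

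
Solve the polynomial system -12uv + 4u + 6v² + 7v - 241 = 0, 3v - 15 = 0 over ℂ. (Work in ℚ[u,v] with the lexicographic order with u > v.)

{(-1, 5)}

Compute a lex Gröbner basis by Buchberger's algorithm.
f_1 = -12uv + 4u + 6v² + 7v - 241, LT = uv.
f_2 = 3v - 15, LT = v.

S(f_1,f_2): lcm = uv. S = 14/3u - ½v² - 7/12v + 241/12.
  reduce S modulo (f_1, f_2):
  remainder 14/3u + 14/3 ≠ 0; add h_3 = 14/3u + 14/3 to the basis.

The other S-polynomials (S(f_1,h_3), S(f_2,h_3)) all reduce to 0 modulo the current basis, so we have a Gröbner basis.
Inter-reduce: drop elements whose leading term is divisible by another's, tail-reduce, and make monic.
Reduced Gröbner basis: {u + 1, v - 5}.

Since the basis is lex-ordered, v - 5 is univariate in v. Its roots are {5}. Back-substituting each root into the other basis elements fixes the other coordinates.
  v = 5: the earlier basis element becomes u + 1 = 0, giving u = -1 — point (-1, 5).
Zero-dimensionality of the ideal guarantees finitely many solutions over ℂ.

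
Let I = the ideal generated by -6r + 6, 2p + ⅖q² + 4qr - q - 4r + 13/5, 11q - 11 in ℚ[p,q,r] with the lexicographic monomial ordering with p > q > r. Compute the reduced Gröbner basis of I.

Buchberger's algorithm terminates because the ascending chain of leading-term ideals stabilizes.

f_1 = -6r + 6, LT = r.
f_2 = 2p + ⅖q² + 4qr - q - 4r + 13/5, LT = p.
f_3 = 11q - 11, LT = q.

The S-polynomials (S(f_1,f_2), S(f_1,f_3), S(f_2,f_3)) all reduce to 0 modulo the current basis, so we have a Gröbner basis.

G = {p + 1, q - 1, r - 1}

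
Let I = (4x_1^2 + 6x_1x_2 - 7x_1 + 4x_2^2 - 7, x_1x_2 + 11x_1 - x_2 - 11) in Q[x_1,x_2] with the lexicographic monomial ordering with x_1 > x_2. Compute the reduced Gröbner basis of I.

Buchberger's algorithm terminates because the ascending chain of leading-term ideals stabilizes.

f_1 = 4x_1^2 + 6x_1x_2 - 7x_1 + 4x_2^2 - 7, LT = x_1^2.
f_2 = x_1x_2 + 11x_1 - x_2 - 11, LT = x_1x_2.

S(f_1,f_2): lcm = x_1^2x_2. S = -11x_1^2 + 3/2x_1x_2^2 - 3/4x_1x_2 + 11x_1 + x_2^3 - 7/4x_2.
  leading term x_1^2: subtract (-11/4)·f_1 from -11x_1^2 + 3/2x_1x_2^2 - 3/4x_1x_2 + 11x_1 + x_2^3 - 7/4x_2 → 3/2x_1x_2^2 + 63/4x_1x_2 - 33/4x_1 + x_2^3 + 11x_2^2 - 7/4x_2 - 77/4
  leading term x_1x_2^2: subtract (3/2x_2)·f_2 from 3/2x_1x_2^2 + 63/4x_1x_2 - 33/4x_1 + x_2^3 + 11x_2^2 - 7/4x_2 - 77/4 → -3/4x_1x_2 - 33/4x_1 + x_2^3 + 25/2x_2^2 + 59/4x_2 - 77/4
  leading term x_1x_2: subtract (-3/4)·f_2 from -3/4x_1x_2 - 33/4x_1 + x_2^3 + 25/2x_2^2 + 59/4x_2 - 77/4 → x_2^3 + 25/2x_2^2 + 14x_2 - 55/2
  leading term x_2^3: no divisor's leading term divides it; move x_2^3 to the remainder.
  leading term x_2^2: no divisor's leading term divides it; move 25/2x_2^2 to the remainder.
  leading term x_2: no divisor's leading term divides it; move 14x_2 to the remainder.
  leading term 1: no divisor's leading term divides it; move -55/2 to the remainder.
  remainder x_2^3 + 25/2x_2^2 + 14x_2 - 55/2 ≠ 0; add g_3 = x_2^3 + 25/2x_2^2 + 14x_2 - 55/2 to the basis.

The other S-polynomials (S(f_1,g_3), S(f_2,g_3)) all reduce to 0 modulo the current basis, so we have a Gröbner basis.

G = {x_1^2 - 73/4x_1 + x_2^2 + 3/2x_2 + 59/4, x_1x_2 + 11x_1 - x_2 - 11, x_2^3 + 25/2x_2^2 + 14x_2 - 55/2}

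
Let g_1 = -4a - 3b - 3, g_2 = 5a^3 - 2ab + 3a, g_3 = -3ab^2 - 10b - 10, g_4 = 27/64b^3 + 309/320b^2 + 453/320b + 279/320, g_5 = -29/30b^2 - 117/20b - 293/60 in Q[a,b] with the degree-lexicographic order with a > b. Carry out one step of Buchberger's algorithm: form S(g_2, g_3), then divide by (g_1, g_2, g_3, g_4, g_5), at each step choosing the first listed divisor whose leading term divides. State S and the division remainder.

lcm(LM(g_2), LM(g_3)) = a^3b^2.
S = (lcm/LT(g_2))·g_2 − (lcm/LT(g_3))·g_3 = -2/5ab^3 - 10/3a^2b + 3/5ab^2 - 10/3a^2.
Reduce S modulo (g_1, g_2, g_3, g_4, g_5) in that order:
  leading term ab^3: subtract (1/10b^3)·g_1 from -2/5ab^3 - 10/3a^2b + 3/5ab^2 - 10/3a^2 → 3/10b^4 - 10/3a^2b + 3/5ab^2 + 3/10b^3 - 10/3a^2
  leading term b^4: subtract (32/45b)·g_4 from 3/10b^4 - 10/3a^2b + 3/5ab^2 + 3/10b^3 - 10/3a^2 → -10/3a^2b + 3/5ab^2 - 29/75b^3 - 10/3a^2 - 151/150b^2 - 31/50b
  leading term a^2b: subtract (5/6ab)·g_1 from -10/3a^2b + 3/5ab^2 - 29/75b^3 - 10/3a^2 - 151/150b^2 - 31/50b → 31/10ab^2 - 29/75b^3 - 10/3a^2 + 5/2ab - 151/150b^2 - 31/50b
  leading term ab^2: subtract (-31/40b^2)·g_1 from 31/10ab^2 - 29/75b^3 - 10/3a^2 + 5/2ab - 151/150b^2 - 31/50b → -1627/600b^3 - 10/3a^2 + 5/2ab - 1999/600b^2 - 31/50b
  leading term b^3: subtract (-13016/2025)·g_4 from -1627/600b^3 - 10/3a^2 + 5/2ab - 1999/600b^2 - 31/50b → -10/3a^2 + 5/2ab + 38813/13500b^2 + 228937/27000b + 50437/9000
  leading term a^2: subtract (5/6a)·g_1 from -10/3a^2 + 5/2ab + 38813/13500b^2 + 228937/27000b + 50437/9000 → 5ab + 38813/13500b^2 + 5/2a + 228937/27000b + 50437/9000
  leading term ab: subtract (-5/4b)·g_1 from 5ab + 38813/13500b^2 + 5/2a + 228937/27000b + 50437/9000 → -2953/3375b^2 + 5/2a + 127687/27000b + 50437/9000
  leading term b^2: subtract (5906/6525)·g_5 from -2953/3375b^2 + 5/2a + 127687/27000b + 50437/9000 → 5/2a + 1569787/156600b + 1569787/156600
  leading term a: subtract (-5/8)·g_1 from 5/2a + 1569787/156600b + 1569787/156600 → 638081/78300b + 638081/78300
  leading term b: no divisor's leading term divides it; move 638081/78300b to the remainder.
  leading term 1: no divisor's leading term divides it; move 638081/78300 to the remainder.
The remainder 638081/78300b + 638081/78300 is nonzero, so it would be added as the next basis element.
This is the inner loop of Buchberger's algorithm — each nonzero remainder becomes a new basis element.

S(g_2, g_3) = -2/5ab^3 - 10/3a^2b + 3/5ab^2 - 10/3a^2; remainder on division = 638081/78300b + 638081/78300.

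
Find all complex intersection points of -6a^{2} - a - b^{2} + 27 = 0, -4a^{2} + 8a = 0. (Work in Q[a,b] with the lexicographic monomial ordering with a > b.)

{(2, -1), (2, 1), (0, -3*sqrt(3)), (0, 3*sqrt(3))}

Compute a lex Gröbner basis by Buchberger's algorithm.
f_1 = -6a^{2} - a - b^{2} + 27, LT = a^{2}.
f_2 = -4a^{2} + 8a, LT = a^{2}.

S(f_1,f_2): lcm = a^{2}. S = \tfrac{13}{6}a + \tfrac{1}{6}b^{2} - \tfrac{9}{2}.
  leading term a: no divisor's leading term divides it; move \tfrac{13}{6}a to the remainder.
  leading term b^{2}: no divisor's leading term divides it; move \tfrac{1}{6}b^{2} to the remainder.
  leading term 1: no divisor's leading term divides it; move -\tfrac{9}{2} to the remainder.
  remainder \tfrac{13}{6}a + \tfrac{1}{6}b^{2} - \tfrac{9}{2} ≠ 0; add h_3 = \tfrac{13}{6}a + \tfrac{1}{6}b^{2} - \tfrac{9}{2} to the basis.

S(f_1,h_3): lcm = a^{2}. S = -\tfrac{1}{13}ab^{2} + \tfrac{175}{78}a + \tfrac{1}{6}b^{2} - \tfrac{9}{2}.
  leading term ab^{2}: subtract (-\tfrac{6}{169}b^{2})·h_3 from -\tfrac{1}{13}ab^{2} + \tfrac{175}{78}a + \tfrac{1}{6}b^{2} - \tfrac{9}{2} → \tfrac{175}{78}a + \tfrac{1}{169}b^{4} + \tfrac{7}{1014}b^{2} - \tfrac{9}{2}
  leading term a: subtract (\tfrac{175}{169})·h_3 from \tfrac{175}{78}a + \tfrac{1}{169}b^{4} + \tfrac{7}{1014}b^{2} - \tfrac{9}{2} → \tfrac{1}{169}b^{4} - \tfrac{28}{169}b^{2} + \tfrac{27}{169}
  leading term b^{4}: no divisor's leading term divides it; move \tfrac{1}{169}b^{4} to the remainder.
  leading term b^{2}: no divisor's leading term divides it; move -\tfrac{28}{169}b^{2} to the remainder.
  leading term 1: no divisor's leading term divides it; move \tfrac{27}{169} to the remainder.
  remainder \tfrac{1}{169}b^{4} - \tfrac{28}{169}b^{2} + \tfrac{27}{169} ≠ 0; add h_4 = \tfrac{1}{169}b^{4} - \tfrac{28}{169}b^{2} + \tfrac{27}{169} to the basis.

The other S-polynomials (S(f_2,h_3), S(f_1,h_4), S(f_2,h_4), S(h_3,h_4)) all reduce to 0 modulo the current basis, so we have a Gröbner basis.
Inter-reduce: drop elements whose leading term is divisible by another's, tail-reduce, and make monic.
Reduced Gröbner basis: {a + \tfrac{1}{13}b^{2} - \tfrac{27}{13}, b^{4} - 28b^{2} + 27}.

From the last basis element, b^{4} - 28b^{2} + 27 = 0, so b takes values in {-1, 1, -3*sqrt(3), 3*sqrt(3)}. Each choice, substituted upward through the basis, yields the corresponding point(s) of the solution set.
  b = -1: the earlier basis element becomes a - 2 = 0, giving a = 2 — point (2, -1).
  b = 1: the earlier basis element becomes a - 2 = 0, giving a = 2 — point (2, 1).
  b = -3*sqrt(3): the earlier basis element becomes a = 0, giving a = 0 — point (0, -3*sqrt(3)).
  b = 3*sqrt(3): the earlier basis element becomes a = 0, giving a = 0 — point (0, 3*sqrt(3)).
Check: every point annihilates each of the original generators.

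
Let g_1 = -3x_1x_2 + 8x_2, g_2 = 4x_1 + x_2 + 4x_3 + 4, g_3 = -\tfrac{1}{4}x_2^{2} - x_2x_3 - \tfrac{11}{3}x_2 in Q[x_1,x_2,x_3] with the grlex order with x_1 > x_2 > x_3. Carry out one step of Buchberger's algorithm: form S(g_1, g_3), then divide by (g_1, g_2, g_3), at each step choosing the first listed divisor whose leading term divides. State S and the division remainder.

S(g_1, g_3) = -4x_1x_2x_3 - \tfrac{44}{3}x_1x_2 - \tfrac{8}{3}x_2^{2}; remainder on division = 0.

lcm(LM(g_1), LM(g_3)) = x_1x_2^{2}.
S = (lcm/LT(g_1))·g_1 − (lcm/LT(g_3))·g_3 = -4x_1x_2x_3 - \tfrac{44}{3}x_1x_2 - \tfrac{8}{3}x_2^{2}.
Reduce S modulo (g_1, g_2, g_3) in that order:
  leading term x_1x_2x_3: subtract (\tfrac{4}{3}x_3)·g_1 from -4x_1x_2x_3 - \tfrac{44}{3}x_1x_2 - \tfrac{8}{3}x_2^{2} → -\tfrac{44}{3}x_1x_2 - \tfrac{8}{3}x_2^{2} - \tfrac{32}{3}x_2x_3
  leading term x_1x_2: subtract (\tfrac{44}{9})·g_1 from -\tfrac{44}{3}x_1x_2 - \tfrac{8}{3}x_2^{2} - \tfrac{32}{3}x_2x_3 → -\tfrac{8}{3}x_2^{2} - \tfrac{32}{3}x_2x_3 - \tfrac{352}{9}x_2
  leading term x_2^{2}: subtract (\tfrac{32}{3})·g_3 from -\tfrac{8}{3}x_2^{2} - \tfrac{32}{3}x_2x_3 - \tfrac{352}{9}x_2 → 0
The remainder is 0, so this S-polynomial contributes no new basis element.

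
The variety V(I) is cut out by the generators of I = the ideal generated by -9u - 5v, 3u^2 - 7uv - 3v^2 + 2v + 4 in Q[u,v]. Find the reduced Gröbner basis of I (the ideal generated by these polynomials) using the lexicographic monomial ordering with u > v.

G = {u + 5/9v, v^2 + 54/49v + 108/49}

f_1 = -9u - 5v, LT = u.
f_2 = 3u^2 - 7uv - 3v^2 + 2v + 4, LT = u^2.

S(f_1,f_2): lcm = u^2. S = 26/9uv + v^2 - 2/3v - 4/3.
  leading term uv: subtract (-26/81v)·f_1 from 26/9uv + v^2 - 2/3v - 4/3 → -49/81v^2 - 2/3v - 4/3
  leading term v^2: no divisor's leading term divides it; move -49/81v^2 to the remainder.
  leading term v: no divisor's leading term divides it; move -2/3v to the remainder.
  leading term 1: no divisor's leading term divides it; move -4/3 to the remainder.
  remainder -49/81v^2 - 2/3v - 4/3 ≠ 0; add g_3 = -49/81v^2 - 2/3v - 4/3 to the basis.

The other S-polynomials (S(f_1,g_3), S(f_2,g_3)) all reduce to 0 modulo the current basis, so we have a Gröbner basis.
Inter-reduce: drop elements whose leading term is divisible by another's, tail-reduce, and make monic.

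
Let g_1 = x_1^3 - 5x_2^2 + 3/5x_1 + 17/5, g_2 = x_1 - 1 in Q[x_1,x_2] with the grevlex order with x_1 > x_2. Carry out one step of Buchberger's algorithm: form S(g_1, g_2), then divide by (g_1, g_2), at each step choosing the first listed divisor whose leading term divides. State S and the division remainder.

S(g_1, g_2) = x_1^2 - 5x_2^2 + 3/5x_1 + 17/5; remainder on division = -5x_2^2 + 5.

lcm(LM(g_1), LM(g_2)) = x_1^3.
S = (lcm/LT(g_1))·g_1 − (lcm/LT(g_2))·g_2 = x_1^2 - 5x_2^2 + 3/5x_1 + 17/5.
Reduce S modulo (g_1, g_2) in that order:
  leading term x_1^2: subtract (x_1)·g_2 from x_1^2 - 5x_2^2 + 3/5x_1 + 17/5 → -5x_2^2 + 8/5x_1 + 17/5
  leading term x_2^2: no divisor's leading term divides it; move -5x_2^2 to the remainder.
  leading term x_1: subtract (8/5)·g_2 from 8/5x_1 + 17/5 → 5
  leading term 1: no divisor's leading term divides it; move 5 to the remainder.
The remainder -5x_2^2 + 5 is nonzero, so it would be added as the next basis element.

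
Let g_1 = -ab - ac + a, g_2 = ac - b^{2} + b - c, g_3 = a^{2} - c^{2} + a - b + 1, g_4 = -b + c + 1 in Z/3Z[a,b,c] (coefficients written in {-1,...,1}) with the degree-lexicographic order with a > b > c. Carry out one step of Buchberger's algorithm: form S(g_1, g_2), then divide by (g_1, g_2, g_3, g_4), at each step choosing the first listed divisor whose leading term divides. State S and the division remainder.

S(g_1, g_2) = ac^{2} + b^{3} - ac - b^{2} + bc; remainder on division = -c^{3} + c^{2}.

lcm(LM(g_1), LM(g_2)) = abc.
S = (lcm/LT(g_1))·g_1 − (lcm/LT(g_2))·g_2 = ac^{2} + b^{3} - ac - b^{2} + bc.
Reduce S modulo (g_1, g_2, g_3, g_4) in that order:
  leading term ac^{2}: subtract (c)·g_2 from ac^{2} + b^{3} - ac - b^{2} + bc → b^{3} + b^{2}c - ac - b^{2} + c^{2}
  leading term b^{3}: subtract (-b^{2})·g_4 from b^{3} + b^{2}c - ac - b^{2} + c^{2} → -b^{2}c - ac + c^{2}
  leading term b^{2}c: subtract (bc)·g_4 from -b^{2}c - ac + c^{2} → -bc^{2} - ac - bc + c^{2}
  leading term bc^{2}: subtract (c^{2})·g_4 from -bc^{2} - ac - bc + c^{2} → -c^{3} - ac - bc
  leading term c^{3}: no divisor's leading term divides it; move -c^{3} to the remainder.
  leading term ac: subtract (-1)·g_2 from -ac - bc → -b^{2} - bc + b - c
  leading term b^{2}: subtract (b)·g_4 from -b^{2} - bc + b - c → bc - c
  leading term bc: subtract (-c)·g_4 from bc - c → c^{2}
  leading term c^{2}: no divisor's leading term divides it; move c^{2} to the remainder.
The remainder -c^{3} + c^{2} is nonzero, so it would be added as the next basis element.
An S-polynomial is built so that the two leading terms cancel; whether anything survives reduction is exactly the Gröbner-basis criterion.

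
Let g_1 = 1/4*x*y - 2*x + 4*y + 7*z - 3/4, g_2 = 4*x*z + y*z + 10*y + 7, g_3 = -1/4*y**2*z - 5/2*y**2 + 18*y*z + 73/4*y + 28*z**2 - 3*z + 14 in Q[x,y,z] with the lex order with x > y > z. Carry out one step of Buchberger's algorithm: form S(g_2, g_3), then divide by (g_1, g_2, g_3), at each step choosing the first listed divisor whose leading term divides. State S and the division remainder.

S(g_2, g_3) = -10*x*y**2 + 72*x*y*z + 73*x*y + 112*x*z**2 - 12*x*z + 56*x + 1/4*y**3*z + 5/2*y**3 + 7/4*y**2; remainder on division = 0.

lcm(LM(g_2), LM(g_3)) = x*y**2*z.
S = (lcm/LT(g_2))·g_2 − (lcm/LT(g_3))·g_3 = -10*x*y**2 + 72*x*y*z + 73*x*y + 112*x*z**2 - 12*x*z + 56*x + 1/4*y**3*z + 5/2*y**3 + 7/4*y**2.
Reduce S modulo (g_1, g_2, g_3) in that order:
  leading term x*y**2: subtract (-40*y)·g_1 from -10*x*y**2 + 72*x*y*z + 73*x*y + 112*x*z**2 - 12*x*z + 56*x + 1/4*y**3*z + 5/2*y**3 + 7/4*y**2 → 72*x*y*z - 7*x*y + 112*x*z**2 - 12*x*z + 56*x + 1/4*y**3*z + 5/2*y**3 + 647/4*y**2 + 280*y*z - 30*y
  leading term x*y*z: subtract (288*z)·g_1 from 72*x*y*z - 7*x*y + 112*x*z**2 - 12*x*z + 56*x + 1/4*y**3*z + 5/2*y**3 + 647/4*y**2 + 280*y*z - 30*y → -7*x*y + 112*x*z**2 + 564*x*z + 56*x + 1/4*y**3*z + 5/2*y**3 + 647/4*y**2 - 872*y*z - 30*y - 2016*z**2 + 216*z
  leading term x*y: subtract (-28)·g_1 from -7*x*y + 112*x*z**2 + 564*x*z + 56*x + 1/4*y**3*z + 5/2*y**3 + 647/4*y**2 - 872*y*z - 30*y - 2016*z**2 + 216*z → 112*x*z**2 + 564*x*z + 1/4*y**3*z + 5/2*y**3 + 647/4*y**2 - 872*y*z + 82*y - 2016*z**2 + 412*z - 21
  leading term x*z**2: subtract (28*z)·g_2 from 112*x*z**2 + 564*x*z + 1/4*y**3*z + 5/2*y**3 + 647/4*y**2 - 872*y*z + 82*y - 2016*z**2 + 412*z - 21 → 564*x*z + 1/4*y**3*z + 5/2*y**3 + 647/4*y**2 - 28*y*z**2 - 1152*y*z + 82*y - 2016*z**2 + 216*z - 21
  leading term x*z: subtract (141)·g_2 from 564*x*z + 1/4*y**3*z + 5/2*y**3 + 647/4*y**2 - 28*y*z**2 - 1152*y*z + 82*y - 2016*z**2 + 216*z - 21 → 1/4*y**3*z + 5/2*y**3 + 647/4*y**2 - 28*y*z**2 - 1293*y*z - 1328*y - 2016*z**2 + 216*z - 1008
  leading term y**3*z: subtract (-y)·g_3 from 1/4*y**3*z + 5/2*y**3 + 647/4*y**2 - 28*y*z**2 - 1293*y*z - 1328*y - 2016*z**2 + 216*z - 1008 → 18*y**2*z + 180*y**2 - 1296*y*z - 1314*y - 2016*z**2 + 216*z - 1008
  leading term y**2*z: subtract (-72)·g_3 from 18*y**2*z + 180*y**2 - 1296*y*z - 1314*y - 2016*z**2 + 216*z - 1008 → 0
The remainder is 0, so this S-polynomial contributes no new basis element.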